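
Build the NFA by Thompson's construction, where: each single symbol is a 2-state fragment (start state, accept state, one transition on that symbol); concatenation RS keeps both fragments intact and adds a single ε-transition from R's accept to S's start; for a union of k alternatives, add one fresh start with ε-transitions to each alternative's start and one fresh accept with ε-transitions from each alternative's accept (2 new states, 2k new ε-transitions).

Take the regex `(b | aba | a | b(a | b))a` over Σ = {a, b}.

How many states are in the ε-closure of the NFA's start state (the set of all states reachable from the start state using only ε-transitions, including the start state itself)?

Compute the ε-closure size of each fragment's start state recursively; a symbol fragment's start has no outgoing ε-edge, so its closure is just itself (size 1).
  aba — |ε-closure| equals the left operand's closure size = 1 (its accept is not ε-reachable, so the closure stops there)
  a | b — |ε-closure| = 1 + 1 + 1 = 3 (the new accept is not ε-reachable since no branch accepts ε)
  b(a | b) — same as the first factor's closure: |ε-closure| = 1
  b | aba | a | b(a | b) — |ε-closure| = 1 + 1 + 1 + 1 + 1 = 5 (the new accept is not ε-reachable since no branch accepts ε)
  (b | aba | a | b(a | b))a — same as the first factor's closure: |ε-closure| = 5

5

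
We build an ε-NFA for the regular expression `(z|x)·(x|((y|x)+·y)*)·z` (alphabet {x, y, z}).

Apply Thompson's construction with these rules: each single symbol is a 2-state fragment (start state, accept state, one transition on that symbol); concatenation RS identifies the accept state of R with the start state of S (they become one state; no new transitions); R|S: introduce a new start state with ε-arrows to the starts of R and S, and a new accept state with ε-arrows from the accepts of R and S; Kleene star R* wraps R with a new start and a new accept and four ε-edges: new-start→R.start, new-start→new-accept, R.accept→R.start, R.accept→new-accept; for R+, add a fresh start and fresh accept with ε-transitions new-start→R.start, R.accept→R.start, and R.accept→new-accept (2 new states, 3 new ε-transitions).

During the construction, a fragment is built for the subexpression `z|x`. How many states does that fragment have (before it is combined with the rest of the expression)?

6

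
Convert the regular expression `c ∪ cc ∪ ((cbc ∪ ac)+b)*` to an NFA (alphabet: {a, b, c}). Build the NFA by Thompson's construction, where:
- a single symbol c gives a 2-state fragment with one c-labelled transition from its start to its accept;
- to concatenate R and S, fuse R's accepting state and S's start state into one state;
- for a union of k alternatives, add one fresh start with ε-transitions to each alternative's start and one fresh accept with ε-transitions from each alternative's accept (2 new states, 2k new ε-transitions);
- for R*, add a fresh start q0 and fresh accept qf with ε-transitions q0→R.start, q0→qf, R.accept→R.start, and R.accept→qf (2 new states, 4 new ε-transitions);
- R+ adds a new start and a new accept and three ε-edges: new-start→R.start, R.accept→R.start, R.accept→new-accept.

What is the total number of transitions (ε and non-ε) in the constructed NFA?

26

Building bottom-up:
Each of the 9 symbol leaves contributes 1 transition (1 symbol, 0 ε).
  cc — 2 transitions (2 symbol, 0 ε)
  cbc — 3 transitions (3 symbol, 0 ε)
  ac — 2 transitions (2 symbol, 0 ε)
  cbc ∪ ac — 9 transitions (5 symbol, 4 ε)
  (cbc ∪ ac)+ — 12 transitions (5 symbol, 7 ε)
  (cbc ∪ ac)+b — 13 transitions (6 symbol, 7 ε)
  ((cbc ∪ ac)+b)* — 17 transitions (6 symbol, 11 ε)
  c ∪ cc ∪ ((cbc ∪ ac)+b)* — 26 transitions (9 symbol, 17 ε)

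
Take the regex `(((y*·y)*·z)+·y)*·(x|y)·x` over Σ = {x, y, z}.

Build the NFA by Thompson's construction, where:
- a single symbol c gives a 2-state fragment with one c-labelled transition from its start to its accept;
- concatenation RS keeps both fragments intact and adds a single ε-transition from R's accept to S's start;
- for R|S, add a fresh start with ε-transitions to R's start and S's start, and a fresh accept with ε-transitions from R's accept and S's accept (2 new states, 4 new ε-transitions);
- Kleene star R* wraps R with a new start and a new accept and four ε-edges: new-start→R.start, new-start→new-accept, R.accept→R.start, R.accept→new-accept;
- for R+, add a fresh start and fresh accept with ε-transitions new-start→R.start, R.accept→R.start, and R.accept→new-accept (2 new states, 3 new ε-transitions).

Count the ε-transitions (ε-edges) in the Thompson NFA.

24

Bottom-up over the parse tree:
Each of the 7 symbol leaves contributes 0 ε-transitions.
  y* — 4 ε-transitions
  y*·y — 5 ε-transitions
  (y*·y)* — 9 ε-transitions
  (y*·y)*·z — 10 ε-transitions
  ((y*·y)*·z)+ — 13 ε-transitions
  ((y*·y)*·z)+·y — 14 ε-transitions
  (((y*·y)*·z)+·y)* — 18 ε-transitions
  x|y — 4 ε-transitions
  (((y*·y)*·z)+·y)*·(x|y)·x — 24 ε-transitions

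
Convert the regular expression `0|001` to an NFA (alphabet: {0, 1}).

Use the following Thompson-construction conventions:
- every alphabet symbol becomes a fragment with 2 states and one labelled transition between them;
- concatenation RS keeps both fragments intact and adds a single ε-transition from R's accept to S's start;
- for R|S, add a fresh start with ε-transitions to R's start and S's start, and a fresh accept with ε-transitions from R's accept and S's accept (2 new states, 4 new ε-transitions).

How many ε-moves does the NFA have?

6

Building bottom-up:
Each of the 4 symbol leaves contributes 0 ε-transitions.
  001 = 2 ε-transitions
  0|001 = 6 ε-transitions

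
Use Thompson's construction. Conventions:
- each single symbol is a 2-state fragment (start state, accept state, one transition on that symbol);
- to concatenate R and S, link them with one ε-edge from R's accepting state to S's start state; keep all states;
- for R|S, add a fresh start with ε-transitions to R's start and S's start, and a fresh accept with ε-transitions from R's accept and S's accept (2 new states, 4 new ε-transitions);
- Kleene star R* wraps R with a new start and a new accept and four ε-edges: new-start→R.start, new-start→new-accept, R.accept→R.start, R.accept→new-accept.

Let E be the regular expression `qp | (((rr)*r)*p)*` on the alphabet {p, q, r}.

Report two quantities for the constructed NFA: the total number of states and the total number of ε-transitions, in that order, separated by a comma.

20, 20

Recursing over subexpressions:
Each of the 6 symbol leaves contributes 2 states and 0 ε-transitions.
  qp — 4 states, 1 ε-transition
  rr — 4 states, 1 ε-transition
  (rr)* — 6 states, 5 ε-transitions
  (rr)*r — 8 states, 6 ε-transitions
  ((rr)*r)* — 10 states, 10 ε-transitions
  ((rr)*r)*p — 12 states, 11 ε-transitions
  (((rr)*r)*p)* — 14 states, 15 ε-transitions
  qp | (((rr)*r)*p)* — 20 states, 20 ε-transitions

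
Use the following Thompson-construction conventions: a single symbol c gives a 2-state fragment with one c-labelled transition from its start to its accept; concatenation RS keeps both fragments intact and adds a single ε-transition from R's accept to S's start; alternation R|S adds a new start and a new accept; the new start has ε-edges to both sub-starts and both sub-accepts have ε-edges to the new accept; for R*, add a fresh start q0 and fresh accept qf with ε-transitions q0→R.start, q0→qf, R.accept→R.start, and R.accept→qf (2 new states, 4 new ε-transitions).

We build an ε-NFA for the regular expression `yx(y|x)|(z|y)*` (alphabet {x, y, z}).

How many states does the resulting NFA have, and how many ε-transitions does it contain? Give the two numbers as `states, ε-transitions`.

Recursing over subexpressions:
Each of the 6 symbol leaves contributes 2 states and 0 ε-transitions.
  y|x = 6 states, 4 ε-transitions
  yx(y|x) = 10 states, 6 ε-transitions
  z|y = 6 states, 4 ε-transitions
  (z|y)* = 8 states, 8 ε-transitions
  yx(y|x)|(z|y)* = 20 states, 18 ε-transitions

20, 18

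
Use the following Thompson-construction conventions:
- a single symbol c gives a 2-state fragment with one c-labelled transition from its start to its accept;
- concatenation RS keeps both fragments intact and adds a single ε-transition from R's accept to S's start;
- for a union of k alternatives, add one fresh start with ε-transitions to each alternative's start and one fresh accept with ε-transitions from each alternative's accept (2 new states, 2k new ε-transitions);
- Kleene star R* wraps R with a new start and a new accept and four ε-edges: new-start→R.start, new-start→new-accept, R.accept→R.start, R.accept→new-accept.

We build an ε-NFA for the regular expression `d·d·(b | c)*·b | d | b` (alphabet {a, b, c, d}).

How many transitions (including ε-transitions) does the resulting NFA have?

24

By structural recursion:
Each of the 7 symbol leaves contributes 1 transition (1 symbol, 0 ε).
  b | c — 6 transitions (2 symbol, 4 ε)
  (b | c)* — 10 transitions (2 symbol, 8 ε)
  d·d·(b | c)*·b — 16 transitions (5 symbol, 11 ε)
  d·d·(b | c)*·b | d | b — 24 transitions (7 symbol, 17 ε)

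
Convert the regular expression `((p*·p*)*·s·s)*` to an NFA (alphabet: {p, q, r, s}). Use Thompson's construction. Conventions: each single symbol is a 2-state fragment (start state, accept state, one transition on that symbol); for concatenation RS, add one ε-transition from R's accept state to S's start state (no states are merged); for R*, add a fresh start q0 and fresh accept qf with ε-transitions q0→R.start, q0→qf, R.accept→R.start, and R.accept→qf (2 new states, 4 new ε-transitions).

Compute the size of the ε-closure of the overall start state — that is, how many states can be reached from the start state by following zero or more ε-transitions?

Let C(F) = |ε-closure(F.start)| within fragment F, and note whether F accepts ε. Symbol fragments have C = 1 and do not accept ε. Then:
  p* : |ε-closure| = 1 (new start) + 1 (body) + 1 (new accept) = 3
  p* : |ε-closure| = 1 (new start) + 1 (body) + 1 (new accept) = 3
  p*·p* : |ε-closure| = 3 + 3 = 6 (closure spills across the concat boundary because the left factor accepts ε)
  (p*·p*)* : the star's fresh start ε-reaches both the body's start and the fresh accept: |ε-closure| = 2 + 6 = 8
  (p*·p*)*·s·s : the left operand accepts ε, so the closure extends into the next operand (via the concat ε-link); |ε-closure| = 8 + 1 = 9
  ((p*·p*)*·s·s)* : |ε-closure| = 1 (new start) + 9 (body) + 1 (new accept) = 11

11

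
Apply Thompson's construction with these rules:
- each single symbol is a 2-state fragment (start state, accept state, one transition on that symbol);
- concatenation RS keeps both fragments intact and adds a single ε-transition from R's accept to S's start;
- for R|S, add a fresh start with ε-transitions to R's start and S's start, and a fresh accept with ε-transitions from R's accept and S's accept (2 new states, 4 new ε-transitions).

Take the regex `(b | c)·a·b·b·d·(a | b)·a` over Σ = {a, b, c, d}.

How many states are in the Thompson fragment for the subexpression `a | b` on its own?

6

Fragment for `a | b`:
Each of the 2 symbol leaves contributes a 2-state fragment.
  a | b → 6 states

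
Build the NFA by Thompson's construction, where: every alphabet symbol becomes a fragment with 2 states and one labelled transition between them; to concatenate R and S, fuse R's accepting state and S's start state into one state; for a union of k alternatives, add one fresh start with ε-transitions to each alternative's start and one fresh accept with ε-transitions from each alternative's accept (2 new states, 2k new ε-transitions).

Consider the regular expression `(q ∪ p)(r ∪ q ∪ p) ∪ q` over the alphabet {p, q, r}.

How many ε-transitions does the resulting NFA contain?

Building bottom-up:
Each of the 6 symbol leaves contributes 0 ε-transitions.
  q ∪ p : 4 ε-transitions
  r ∪ q ∪ p : 6 ε-transitions
  (q ∪ p)(r ∪ q ∪ p) : 10 ε-transitions
  (q ∪ p)(r ∪ q ∪ p) ∪ q : 14 ε-transitions

14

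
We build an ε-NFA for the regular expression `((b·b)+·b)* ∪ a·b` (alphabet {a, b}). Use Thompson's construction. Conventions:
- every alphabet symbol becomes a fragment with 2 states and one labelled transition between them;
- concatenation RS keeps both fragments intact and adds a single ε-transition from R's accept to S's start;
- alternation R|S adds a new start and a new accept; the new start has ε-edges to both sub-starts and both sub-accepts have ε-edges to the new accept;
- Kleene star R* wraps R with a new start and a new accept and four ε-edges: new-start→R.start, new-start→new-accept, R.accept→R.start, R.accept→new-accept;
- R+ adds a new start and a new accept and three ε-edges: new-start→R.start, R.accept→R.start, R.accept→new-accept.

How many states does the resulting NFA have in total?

Recursing over subexpressions:
Each of the 5 symbol leaves contributes a 2-state fragment.
  b·b → 4 states
  (b·b)+ → 6 states
  (b·b)+·b → 8 states
  ((b·b)+·b)* → 10 states
  a·b → 4 states
  ((b·b)+·b)* ∪ a·b → 16 states

16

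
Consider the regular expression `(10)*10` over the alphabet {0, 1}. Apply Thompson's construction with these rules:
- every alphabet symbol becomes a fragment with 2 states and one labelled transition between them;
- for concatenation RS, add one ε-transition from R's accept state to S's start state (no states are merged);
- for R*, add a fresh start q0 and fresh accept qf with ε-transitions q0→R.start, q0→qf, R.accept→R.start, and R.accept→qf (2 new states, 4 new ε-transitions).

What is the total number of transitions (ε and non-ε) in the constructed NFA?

By structural recursion:
Each of the 4 symbol leaves contributes 1 transition (1 symbol, 0 ε).
  10 — 3 transitions (2 symbol, 1 ε)
  (10)* — 7 transitions (2 symbol, 5 ε)
  (10)*10 — 11 transitions (4 symbol, 7 ε)

11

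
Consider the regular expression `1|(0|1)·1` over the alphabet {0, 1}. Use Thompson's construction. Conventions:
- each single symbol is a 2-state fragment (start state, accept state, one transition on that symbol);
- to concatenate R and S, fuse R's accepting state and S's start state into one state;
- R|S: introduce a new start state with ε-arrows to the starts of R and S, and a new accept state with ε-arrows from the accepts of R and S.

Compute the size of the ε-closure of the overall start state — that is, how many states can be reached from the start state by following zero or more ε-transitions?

Compute the ε-closure size of each fragment's start state recursively; a symbol fragment's start has no outgoing ε-edge, so its closure is just itself (size 1).
  0|1 : new start ε-reaches every alternative's start; none of them accept ε, so the new accept is not reached: |closure| = 1 + 1 + 1 = 3
  (0|1)·1 : same as the first factor's closure: |closure| = 3
  1|(0|1)·1 : new start ε-reaches every alternative's start; none of them accept ε, so the new accept is not reached: |closure| = 1 + 1 + 3 = 5

5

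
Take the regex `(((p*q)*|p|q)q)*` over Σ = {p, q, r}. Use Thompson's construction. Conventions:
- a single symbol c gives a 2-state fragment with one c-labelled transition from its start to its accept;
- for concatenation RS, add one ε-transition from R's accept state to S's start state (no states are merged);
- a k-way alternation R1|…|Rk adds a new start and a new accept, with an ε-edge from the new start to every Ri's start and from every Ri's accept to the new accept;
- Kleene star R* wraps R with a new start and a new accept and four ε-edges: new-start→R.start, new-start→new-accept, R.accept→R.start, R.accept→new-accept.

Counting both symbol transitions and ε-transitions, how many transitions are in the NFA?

25

Recursing over subexpressions:
Each of the 5 symbol leaves contributes 1 transition (1 symbol, 0 ε).
  p* → 5 transitions (1 symbol, 4 ε)
  p*q → 7 transitions (2 symbol, 5 ε)
  (p*q)* → 11 transitions (2 symbol, 9 ε)
  (p*q)*|p|q → 19 transitions (4 symbol, 15 ε)
  ((p*q)*|p|q)q → 21 transitions (5 symbol, 16 ε)
  (((p*q)*|p|q)q)* → 25 transitions (5 symbol, 20 ε)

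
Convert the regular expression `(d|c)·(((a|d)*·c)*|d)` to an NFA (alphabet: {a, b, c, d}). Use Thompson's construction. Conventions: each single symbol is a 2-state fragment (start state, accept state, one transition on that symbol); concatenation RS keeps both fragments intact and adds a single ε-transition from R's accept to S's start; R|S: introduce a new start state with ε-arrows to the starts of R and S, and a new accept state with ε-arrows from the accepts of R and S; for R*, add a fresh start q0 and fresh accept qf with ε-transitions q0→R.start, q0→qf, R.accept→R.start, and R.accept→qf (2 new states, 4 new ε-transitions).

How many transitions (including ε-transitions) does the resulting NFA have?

28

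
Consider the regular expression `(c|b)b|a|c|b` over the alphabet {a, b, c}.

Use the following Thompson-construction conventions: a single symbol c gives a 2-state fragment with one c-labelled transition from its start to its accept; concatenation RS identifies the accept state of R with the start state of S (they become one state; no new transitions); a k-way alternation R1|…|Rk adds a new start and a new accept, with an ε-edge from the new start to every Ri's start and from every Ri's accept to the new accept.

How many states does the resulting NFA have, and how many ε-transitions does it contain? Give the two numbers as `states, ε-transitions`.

Per subexpression:
Each of the 6 symbol leaves contributes 2 states and 0 ε-transitions.
  c|b = 6 states, 4 ε-transitions
  (c|b)b = 7 states, 4 ε-transitions
  (c|b)b|a|c|b = 15 states, 12 ε-transitions

15, 12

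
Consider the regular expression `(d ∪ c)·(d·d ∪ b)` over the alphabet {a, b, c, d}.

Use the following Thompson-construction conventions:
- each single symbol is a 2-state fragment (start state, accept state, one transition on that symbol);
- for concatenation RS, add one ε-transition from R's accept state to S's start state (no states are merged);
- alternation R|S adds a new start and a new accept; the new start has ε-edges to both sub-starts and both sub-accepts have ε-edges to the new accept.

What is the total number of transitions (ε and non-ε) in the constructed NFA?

Per subexpression:
Each of the 5 symbol leaves contributes 1 transition (1 symbol, 0 ε).
  d ∪ c : 6 transitions (2 symbol, 4 ε)
  d·d : 3 transitions (2 symbol, 1 ε)
  d·d ∪ b : 8 transitions (3 symbol, 5 ε)
  (d ∪ c)·(d·d ∪ b) : 15 transitions (5 symbol, 10 ε)

15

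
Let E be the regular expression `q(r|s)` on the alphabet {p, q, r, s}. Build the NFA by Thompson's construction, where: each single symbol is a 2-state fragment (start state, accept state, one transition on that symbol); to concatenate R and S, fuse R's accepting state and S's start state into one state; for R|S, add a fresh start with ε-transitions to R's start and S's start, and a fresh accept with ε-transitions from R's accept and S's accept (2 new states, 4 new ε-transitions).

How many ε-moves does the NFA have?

Bottom-up over the parse tree:
Each of the 3 symbol leaves contributes 0 ε-transitions.
  r|s : 4 ε-transitions
  q(r|s) : 4 ε-transitions

4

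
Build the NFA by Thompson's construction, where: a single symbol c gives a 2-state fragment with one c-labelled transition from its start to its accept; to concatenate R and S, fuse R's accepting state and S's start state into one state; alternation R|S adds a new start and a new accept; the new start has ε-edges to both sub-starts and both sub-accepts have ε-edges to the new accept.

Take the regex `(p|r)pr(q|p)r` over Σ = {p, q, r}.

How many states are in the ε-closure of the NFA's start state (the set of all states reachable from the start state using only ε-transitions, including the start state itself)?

Let C(F) = |ε-closure(F.start)| within fragment F, and note whether F accepts ε. Symbol fragments have C = 1 and do not accept ε. Then:
  p|r — new start ε-reaches every alternative's start; none of them accept ε, so the new accept is not reached: |closure| = 1 + 1 + 1 = 3
  q|p — |closure| = 1 + 1 + 1 = 3 (the new accept is not ε-reachable since no branch accepts ε)
  (p|r)pr(q|p)r — |closure| equals the left operand's closure size = 3 (its accept is not ε-reachable, so the closure stops there)

3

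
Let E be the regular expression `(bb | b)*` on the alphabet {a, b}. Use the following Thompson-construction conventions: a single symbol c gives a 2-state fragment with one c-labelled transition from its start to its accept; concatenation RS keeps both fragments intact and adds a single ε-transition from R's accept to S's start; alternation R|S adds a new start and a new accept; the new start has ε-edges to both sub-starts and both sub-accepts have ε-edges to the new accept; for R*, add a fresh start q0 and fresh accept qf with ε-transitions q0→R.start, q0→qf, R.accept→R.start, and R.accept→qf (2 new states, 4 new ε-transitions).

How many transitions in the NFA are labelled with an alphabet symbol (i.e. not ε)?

3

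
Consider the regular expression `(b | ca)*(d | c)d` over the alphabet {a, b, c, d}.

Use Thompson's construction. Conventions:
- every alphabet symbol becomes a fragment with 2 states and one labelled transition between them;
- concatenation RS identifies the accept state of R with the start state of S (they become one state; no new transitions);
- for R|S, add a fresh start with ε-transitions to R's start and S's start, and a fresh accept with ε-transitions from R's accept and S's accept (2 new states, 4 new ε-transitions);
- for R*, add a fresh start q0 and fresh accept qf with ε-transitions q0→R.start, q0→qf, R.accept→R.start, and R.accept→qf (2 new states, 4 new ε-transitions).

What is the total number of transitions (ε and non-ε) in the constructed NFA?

18

Bottom-up over the parse tree:
Each of the 6 symbol leaves contributes 1 transition (1 symbol, 0 ε).
  ca — 2 transitions (2 symbol, 0 ε)
  b | ca — 7 transitions (3 symbol, 4 ε)
  (b | ca)* — 11 transitions (3 symbol, 8 ε)
  d | c — 6 transitions (2 symbol, 4 ε)
  (b | ca)*(d | c)d — 18 transitions (6 symbol, 12 ε)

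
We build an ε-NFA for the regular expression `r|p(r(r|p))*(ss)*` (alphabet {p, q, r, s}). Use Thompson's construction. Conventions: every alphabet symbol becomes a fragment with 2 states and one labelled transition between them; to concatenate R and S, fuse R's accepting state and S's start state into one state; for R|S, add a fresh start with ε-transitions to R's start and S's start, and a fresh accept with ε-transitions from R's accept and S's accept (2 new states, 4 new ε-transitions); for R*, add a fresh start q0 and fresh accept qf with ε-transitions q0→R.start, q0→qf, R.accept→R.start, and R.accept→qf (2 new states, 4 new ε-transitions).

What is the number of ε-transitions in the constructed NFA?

16

Building bottom-up:
Each of the 7 symbol leaves contributes 0 ε-transitions.
  r|p = 4 ε-transitions
  r(r|p) = 4 ε-transitions
  (r(r|p))* = 8 ε-transitions
  ss = 0 ε-transitions
  (ss)* = 4 ε-transitions
  p(r(r|p))*(ss)* = 12 ε-transitions
  r|p(r(r|p))*(ss)* = 16 ε-transitions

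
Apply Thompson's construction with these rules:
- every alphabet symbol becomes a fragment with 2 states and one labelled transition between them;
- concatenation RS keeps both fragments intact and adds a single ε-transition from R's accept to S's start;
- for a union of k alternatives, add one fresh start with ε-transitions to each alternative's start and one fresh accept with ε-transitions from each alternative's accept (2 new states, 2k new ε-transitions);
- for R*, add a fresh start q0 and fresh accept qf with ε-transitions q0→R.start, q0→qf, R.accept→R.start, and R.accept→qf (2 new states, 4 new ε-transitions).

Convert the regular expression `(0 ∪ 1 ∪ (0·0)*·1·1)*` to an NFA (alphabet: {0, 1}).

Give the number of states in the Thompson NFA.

Per subexpression:
Each of the 6 symbol leaves contributes a 2-state fragment.
  0·0 = 4 states
  (0·0)* = 6 states
  (0·0)*·1·1 = 10 states
  0 ∪ 1 ∪ (0·0)*·1·1 = 16 states
  (0 ∪ 1 ∪ (0·0)*·1·1)* = 18 states

18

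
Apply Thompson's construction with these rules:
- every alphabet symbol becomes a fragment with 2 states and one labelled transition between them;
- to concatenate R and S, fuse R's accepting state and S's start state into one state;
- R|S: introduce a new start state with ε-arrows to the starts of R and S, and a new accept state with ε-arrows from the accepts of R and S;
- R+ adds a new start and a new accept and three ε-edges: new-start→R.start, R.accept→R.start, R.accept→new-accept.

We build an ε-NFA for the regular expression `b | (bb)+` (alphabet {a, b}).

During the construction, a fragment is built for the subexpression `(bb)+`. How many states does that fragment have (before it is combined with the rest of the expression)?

5

Fragment for `(bb)+`:
Each of the 2 symbol leaves contributes a 2-state fragment.
  bb → 3 states
  (bb)+ → 5 states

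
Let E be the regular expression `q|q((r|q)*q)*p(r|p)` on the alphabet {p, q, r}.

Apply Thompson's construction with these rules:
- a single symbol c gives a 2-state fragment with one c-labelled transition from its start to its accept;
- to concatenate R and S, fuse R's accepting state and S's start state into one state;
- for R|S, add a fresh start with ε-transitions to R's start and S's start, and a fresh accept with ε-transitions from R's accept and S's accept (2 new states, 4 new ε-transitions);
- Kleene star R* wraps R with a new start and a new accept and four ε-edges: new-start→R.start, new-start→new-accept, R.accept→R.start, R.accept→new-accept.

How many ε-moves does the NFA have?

Recursing over subexpressions:
Each of the 8 symbol leaves contributes 0 ε-transitions.
  r|q — 4 ε-transitions
  (r|q)* — 8 ε-transitions
  (r|q)*q — 8 ε-transitions
  ((r|q)*q)* — 12 ε-transitions
  r|p — 4 ε-transitions
  q((r|q)*q)*p(r|p) — 16 ε-transitions
  q|q((r|q)*q)*p(r|p) — 20 ε-transitions

20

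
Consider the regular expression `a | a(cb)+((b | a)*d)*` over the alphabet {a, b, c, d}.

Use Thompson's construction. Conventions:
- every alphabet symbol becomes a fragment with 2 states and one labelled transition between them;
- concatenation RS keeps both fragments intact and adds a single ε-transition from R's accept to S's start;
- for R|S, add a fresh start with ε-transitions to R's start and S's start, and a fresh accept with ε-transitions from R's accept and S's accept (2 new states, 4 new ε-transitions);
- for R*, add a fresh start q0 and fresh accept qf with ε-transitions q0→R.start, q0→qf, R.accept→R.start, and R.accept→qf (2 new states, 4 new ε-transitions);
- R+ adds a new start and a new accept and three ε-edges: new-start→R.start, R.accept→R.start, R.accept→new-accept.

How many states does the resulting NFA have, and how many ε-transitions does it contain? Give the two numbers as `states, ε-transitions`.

Per subexpression:
Each of the 7 symbol leaves contributes 2 states and 0 ε-transitions.
  cb : 4 states, 1 ε-transition
  (cb)+ : 6 states, 4 ε-transitions
  b | a : 6 states, 4 ε-transitions
  (b | a)* : 8 states, 8 ε-transitions
  (b | a)*d : 10 states, 9 ε-transitions
  ((b | a)*d)* : 12 states, 13 ε-transitions
  a(cb)+((b | a)*d)* : 20 states, 19 ε-transitions
  a | a(cb)+((b | a)*d)* : 24 states, 23 ε-transitions

24, 23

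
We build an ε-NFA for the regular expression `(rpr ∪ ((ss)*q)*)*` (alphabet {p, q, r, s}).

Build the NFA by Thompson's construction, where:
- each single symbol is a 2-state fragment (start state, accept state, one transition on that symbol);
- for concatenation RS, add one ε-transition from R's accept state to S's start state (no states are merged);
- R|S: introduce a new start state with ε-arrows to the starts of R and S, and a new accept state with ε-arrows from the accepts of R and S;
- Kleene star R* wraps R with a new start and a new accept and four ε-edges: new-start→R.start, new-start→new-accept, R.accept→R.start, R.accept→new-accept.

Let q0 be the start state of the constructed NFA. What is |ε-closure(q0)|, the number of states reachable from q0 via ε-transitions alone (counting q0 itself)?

Let C(F) = |ε-closure(F.start)| within fragment F, and note whether F accepts ε. Symbol fragments have C = 1 and do not accept ε. Then:
  rpr : same as the first factor's closure: |closure| = 1
  ss : |closure| equals the left operand's closure size = 1 (its accept is not ε-reachable, so the closure stops there)
  (ss)* : |closure| = 1 (new start) + 1 (body) + 1 (new accept) = 3
  (ss)*q : the left operand accepts ε, so the closure extends into the next operand (via the concat ε-link); |closure| = 3 + 1 = 4
  ((ss)*q)* : the star's fresh start ε-reaches both the body's start and the fresh accept: |closure| = 2 + 4 = 6
  rpr ∪ ((ss)*q)* : |closure| = 1 (new start) + (1 + 6) + 1 (new accept, since some branch ε-reaches its own accept) = 9
  (rpr ∪ ((ss)*q)*)* : |closure| = 1 (new start) + 9 (body) + 1 (new accept) = 11

11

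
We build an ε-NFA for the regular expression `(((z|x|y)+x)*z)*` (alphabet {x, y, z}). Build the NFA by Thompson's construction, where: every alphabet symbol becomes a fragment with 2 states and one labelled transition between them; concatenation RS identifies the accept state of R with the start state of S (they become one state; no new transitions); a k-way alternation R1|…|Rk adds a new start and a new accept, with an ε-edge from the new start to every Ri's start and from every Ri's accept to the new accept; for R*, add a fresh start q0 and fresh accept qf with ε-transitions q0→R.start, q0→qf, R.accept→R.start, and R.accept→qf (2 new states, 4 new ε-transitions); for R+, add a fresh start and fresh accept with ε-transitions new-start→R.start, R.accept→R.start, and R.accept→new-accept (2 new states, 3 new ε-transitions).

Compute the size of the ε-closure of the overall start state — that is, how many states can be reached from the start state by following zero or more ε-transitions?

9

Let C(F) = |ε-closure(F.start)| within fragment F, and note whether F accepts ε. Symbol fragments have C = 1 and do not accept ε. Then:
  z|x|y → new start ε-reaches every alternative's start; none of them accept ε, so the new accept is not reached: |ε-closure| = 1 + 1 + 1 + 1 = 4
  (z|x|y)+ → |ε-closure| = 1 + 4 = 5 (the body doesn't accept ε, so the new accept is not reached)
  (z|x|y)+x → |ε-closure| equals the left operand's closure size = 5 (its accept is not ε-reachable, so the closure stops there)
  ((z|x|y)+x)* → the star's fresh start ε-reaches both the body's start and the fresh accept: |ε-closure| = 2 + 5 = 7
  ((z|x|y)+x)*z → |ε-closure| = 7 + (1−1) = 7 (closure spills across the concat boundary because the left factor accepts ε)
  (((z|x|y)+x)*z)* → |ε-closure| = 1 (new start) + 7 (body) + 1 (new accept) = 9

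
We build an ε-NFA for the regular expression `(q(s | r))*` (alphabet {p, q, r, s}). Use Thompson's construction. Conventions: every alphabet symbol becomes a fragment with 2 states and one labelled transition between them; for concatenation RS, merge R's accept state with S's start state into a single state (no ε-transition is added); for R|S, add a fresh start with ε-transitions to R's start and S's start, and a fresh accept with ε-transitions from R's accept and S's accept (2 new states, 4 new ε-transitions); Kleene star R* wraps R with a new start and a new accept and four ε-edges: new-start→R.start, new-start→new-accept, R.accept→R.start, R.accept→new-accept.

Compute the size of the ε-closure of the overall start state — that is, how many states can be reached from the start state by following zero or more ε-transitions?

3

Compute the ε-closure size of each fragment's start state recursively; a symbol fragment's start has no outgoing ε-edge, so its closure is just itself (size 1).
  s | r — new start ε-reaches every alternative's start; none of them accept ε, so the new accept is not reached: |closure| = 1 + 1 + 1 = 3
  q(s | r) — |closure| equals the left operand's closure size = 1 (its accept is not ε-reachable, so the closure stops there)
  (q(s | r))* — new start has ε-edges to the inner start and to the new accept, so |closure| = 2 + 1 = 3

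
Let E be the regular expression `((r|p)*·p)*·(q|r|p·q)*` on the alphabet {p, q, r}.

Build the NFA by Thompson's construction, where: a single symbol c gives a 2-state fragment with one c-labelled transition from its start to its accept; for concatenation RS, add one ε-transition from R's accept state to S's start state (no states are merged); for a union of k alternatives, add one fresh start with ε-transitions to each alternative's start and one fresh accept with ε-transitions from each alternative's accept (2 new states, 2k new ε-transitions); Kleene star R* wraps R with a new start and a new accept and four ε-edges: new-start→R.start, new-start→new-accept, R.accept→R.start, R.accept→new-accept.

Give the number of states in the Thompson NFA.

Building bottom-up:
Each of the 7 symbol leaves contributes a 2-state fragment.
  r|p — 6 states
  (r|p)* — 8 states
  (r|p)*·p — 10 states
  ((r|p)*·p)* — 12 states
  p·q — 4 states
  q|r|p·q — 10 states
  (q|r|p·q)* — 12 states
  ((r|p)*·p)*·(q|r|p·q)* — 24 states

24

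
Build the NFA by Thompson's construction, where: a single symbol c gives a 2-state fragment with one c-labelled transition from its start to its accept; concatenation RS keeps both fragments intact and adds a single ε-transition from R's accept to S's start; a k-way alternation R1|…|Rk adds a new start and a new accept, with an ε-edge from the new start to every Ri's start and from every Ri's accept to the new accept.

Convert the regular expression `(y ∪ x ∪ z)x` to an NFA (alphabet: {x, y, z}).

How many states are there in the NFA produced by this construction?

10

By structural recursion:
Each of the 4 symbol leaves contributes a 2-state fragment.
  y ∪ x ∪ z = 8 states
  (y ∪ x ∪ z)x = 10 states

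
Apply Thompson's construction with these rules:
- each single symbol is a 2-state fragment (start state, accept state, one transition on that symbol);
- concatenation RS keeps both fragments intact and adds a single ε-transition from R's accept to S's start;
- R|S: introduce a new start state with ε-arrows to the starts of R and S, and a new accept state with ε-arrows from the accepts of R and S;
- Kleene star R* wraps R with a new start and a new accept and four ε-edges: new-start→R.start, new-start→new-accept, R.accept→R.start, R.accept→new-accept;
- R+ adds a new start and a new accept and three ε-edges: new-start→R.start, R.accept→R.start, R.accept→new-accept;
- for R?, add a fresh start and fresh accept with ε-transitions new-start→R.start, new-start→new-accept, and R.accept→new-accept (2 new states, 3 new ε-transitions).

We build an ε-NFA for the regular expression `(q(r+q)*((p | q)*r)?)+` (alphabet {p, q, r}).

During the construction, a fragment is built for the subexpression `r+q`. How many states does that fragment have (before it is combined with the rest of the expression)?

6

Fragment for `r+q`:
Each of the 2 symbol leaves contributes a 2-state fragment.
  r+ — 4 states
  r+q — 6 states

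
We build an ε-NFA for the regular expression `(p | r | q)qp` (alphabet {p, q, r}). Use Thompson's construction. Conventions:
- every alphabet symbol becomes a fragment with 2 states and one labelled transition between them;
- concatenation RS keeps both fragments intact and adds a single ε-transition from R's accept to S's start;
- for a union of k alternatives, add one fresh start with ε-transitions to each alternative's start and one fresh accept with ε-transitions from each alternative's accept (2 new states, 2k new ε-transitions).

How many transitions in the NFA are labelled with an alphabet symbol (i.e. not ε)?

By structural recursion:
Each of the 5 symbol leaves contributes exactly 1 symbol transition.
  p | r | q — 3 symbol transitions
  (p | r | q)qp — 5 symbol transitions

5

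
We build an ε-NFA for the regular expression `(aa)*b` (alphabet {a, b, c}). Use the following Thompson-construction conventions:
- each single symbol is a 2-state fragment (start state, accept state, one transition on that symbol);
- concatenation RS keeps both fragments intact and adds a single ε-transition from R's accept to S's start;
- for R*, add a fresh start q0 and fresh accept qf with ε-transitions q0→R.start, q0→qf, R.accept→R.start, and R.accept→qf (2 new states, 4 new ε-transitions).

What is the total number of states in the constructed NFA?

Recursing over subexpressions:
Each of the 3 symbol leaves contributes a 2-state fragment.
  aa — 4 states
  (aa)* — 6 states
  (aa)*b — 8 states

8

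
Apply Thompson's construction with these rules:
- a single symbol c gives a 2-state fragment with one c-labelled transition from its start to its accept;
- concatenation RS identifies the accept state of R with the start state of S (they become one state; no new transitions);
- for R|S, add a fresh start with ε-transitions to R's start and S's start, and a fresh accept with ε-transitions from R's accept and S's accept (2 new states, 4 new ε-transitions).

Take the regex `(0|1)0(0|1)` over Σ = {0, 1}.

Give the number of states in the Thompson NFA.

12

Building bottom-up:
Each of the 5 symbol leaves contributes a 2-state fragment.
  0|1 → 6 states
  0|1 → 6 states
  (0|1)0(0|1) → 12 states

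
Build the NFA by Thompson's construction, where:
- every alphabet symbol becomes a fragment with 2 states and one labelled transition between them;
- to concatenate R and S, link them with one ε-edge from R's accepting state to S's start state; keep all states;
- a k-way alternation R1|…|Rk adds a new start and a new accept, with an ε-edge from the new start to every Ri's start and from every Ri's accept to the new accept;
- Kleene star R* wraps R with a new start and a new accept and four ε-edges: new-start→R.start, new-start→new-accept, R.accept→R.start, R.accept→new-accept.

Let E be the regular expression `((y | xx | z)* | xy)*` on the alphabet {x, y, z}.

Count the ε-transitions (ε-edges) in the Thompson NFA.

Bottom-up over the parse tree:
Each of the 6 symbol leaves contributes 0 ε-transitions.
  xx — 1 ε-transition
  y | xx | z — 7 ε-transitions
  (y | xx | z)* — 11 ε-transitions
  xy — 1 ε-transition
  (y | xx | z)* | xy — 16 ε-transitions
  ((y | xx | z)* | xy)* — 20 ε-transitions

20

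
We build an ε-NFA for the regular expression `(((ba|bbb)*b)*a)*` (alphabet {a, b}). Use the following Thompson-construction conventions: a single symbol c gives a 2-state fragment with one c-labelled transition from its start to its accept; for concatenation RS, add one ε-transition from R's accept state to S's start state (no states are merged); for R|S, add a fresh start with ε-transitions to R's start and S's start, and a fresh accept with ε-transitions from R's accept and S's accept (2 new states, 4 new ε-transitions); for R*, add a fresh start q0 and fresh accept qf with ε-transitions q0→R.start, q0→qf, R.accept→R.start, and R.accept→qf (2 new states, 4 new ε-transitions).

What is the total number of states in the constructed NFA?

Building bottom-up:
Each of the 7 symbol leaves contributes a 2-state fragment.
  ba = 4 states
  bbb = 6 states
  ba|bbb = 12 states
  (ba|bbb)* = 14 states
  (ba|bbb)*b = 16 states
  ((ba|bbb)*b)* = 18 states
  ((ba|bbb)*b)*a = 20 states
  (((ba|bbb)*b)*a)* = 22 states

22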